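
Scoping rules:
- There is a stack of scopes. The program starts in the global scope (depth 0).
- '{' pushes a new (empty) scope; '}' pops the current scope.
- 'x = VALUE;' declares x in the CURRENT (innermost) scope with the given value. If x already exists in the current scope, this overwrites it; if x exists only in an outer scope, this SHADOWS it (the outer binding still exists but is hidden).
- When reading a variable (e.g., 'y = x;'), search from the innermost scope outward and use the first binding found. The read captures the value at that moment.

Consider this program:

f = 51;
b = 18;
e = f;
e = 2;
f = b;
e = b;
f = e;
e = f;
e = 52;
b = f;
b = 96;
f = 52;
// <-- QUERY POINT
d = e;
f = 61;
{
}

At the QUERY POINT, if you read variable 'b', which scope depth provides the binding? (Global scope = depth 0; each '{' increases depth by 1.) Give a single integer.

Step 1: declare f=51 at depth 0
Step 2: declare b=18 at depth 0
Step 3: declare e=(read f)=51 at depth 0
Step 4: declare e=2 at depth 0
Step 5: declare f=(read b)=18 at depth 0
Step 6: declare e=(read b)=18 at depth 0
Step 7: declare f=(read e)=18 at depth 0
Step 8: declare e=(read f)=18 at depth 0
Step 9: declare e=52 at depth 0
Step 10: declare b=(read f)=18 at depth 0
Step 11: declare b=96 at depth 0
Step 12: declare f=52 at depth 0
Visible at query point: b=96 e=52 f=52

Answer: 0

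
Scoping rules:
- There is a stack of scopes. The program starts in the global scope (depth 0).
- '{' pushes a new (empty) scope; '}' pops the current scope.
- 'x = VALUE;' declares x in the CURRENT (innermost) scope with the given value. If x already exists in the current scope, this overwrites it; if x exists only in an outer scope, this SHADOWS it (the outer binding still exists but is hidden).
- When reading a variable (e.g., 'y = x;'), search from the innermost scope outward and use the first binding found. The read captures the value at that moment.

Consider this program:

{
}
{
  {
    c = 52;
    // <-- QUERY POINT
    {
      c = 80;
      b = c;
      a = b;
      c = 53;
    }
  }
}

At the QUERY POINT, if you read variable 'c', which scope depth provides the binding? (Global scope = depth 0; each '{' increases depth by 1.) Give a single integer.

Step 1: enter scope (depth=1)
Step 2: exit scope (depth=0)
Step 3: enter scope (depth=1)
Step 4: enter scope (depth=2)
Step 5: declare c=52 at depth 2
Visible at query point: c=52

Answer: 2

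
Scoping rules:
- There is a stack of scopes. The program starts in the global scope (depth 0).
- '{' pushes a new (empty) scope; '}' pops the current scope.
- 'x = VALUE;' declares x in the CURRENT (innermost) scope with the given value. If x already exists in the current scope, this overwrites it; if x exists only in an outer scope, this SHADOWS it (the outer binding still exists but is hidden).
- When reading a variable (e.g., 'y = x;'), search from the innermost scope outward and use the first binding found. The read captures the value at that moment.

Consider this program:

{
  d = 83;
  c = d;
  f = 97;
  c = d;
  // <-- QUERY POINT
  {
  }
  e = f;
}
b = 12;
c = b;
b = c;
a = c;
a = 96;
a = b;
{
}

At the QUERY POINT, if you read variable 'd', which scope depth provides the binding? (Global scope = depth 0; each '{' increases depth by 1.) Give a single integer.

Step 1: enter scope (depth=1)
Step 2: declare d=83 at depth 1
Step 3: declare c=(read d)=83 at depth 1
Step 4: declare f=97 at depth 1
Step 5: declare c=(read d)=83 at depth 1
Visible at query point: c=83 d=83 f=97

Answer: 1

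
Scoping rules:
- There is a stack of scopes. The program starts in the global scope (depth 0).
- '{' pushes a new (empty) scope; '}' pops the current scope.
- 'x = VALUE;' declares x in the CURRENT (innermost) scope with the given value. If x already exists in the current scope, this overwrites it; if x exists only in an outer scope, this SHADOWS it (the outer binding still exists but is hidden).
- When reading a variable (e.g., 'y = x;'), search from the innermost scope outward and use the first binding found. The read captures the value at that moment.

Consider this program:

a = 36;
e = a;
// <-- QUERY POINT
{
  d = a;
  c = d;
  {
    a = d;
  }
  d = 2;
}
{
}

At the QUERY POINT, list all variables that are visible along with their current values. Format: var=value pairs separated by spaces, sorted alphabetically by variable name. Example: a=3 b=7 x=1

Answer: a=36 e=36

Derivation:
Step 1: declare a=36 at depth 0
Step 2: declare e=(read a)=36 at depth 0
Visible at query point: a=36 e=36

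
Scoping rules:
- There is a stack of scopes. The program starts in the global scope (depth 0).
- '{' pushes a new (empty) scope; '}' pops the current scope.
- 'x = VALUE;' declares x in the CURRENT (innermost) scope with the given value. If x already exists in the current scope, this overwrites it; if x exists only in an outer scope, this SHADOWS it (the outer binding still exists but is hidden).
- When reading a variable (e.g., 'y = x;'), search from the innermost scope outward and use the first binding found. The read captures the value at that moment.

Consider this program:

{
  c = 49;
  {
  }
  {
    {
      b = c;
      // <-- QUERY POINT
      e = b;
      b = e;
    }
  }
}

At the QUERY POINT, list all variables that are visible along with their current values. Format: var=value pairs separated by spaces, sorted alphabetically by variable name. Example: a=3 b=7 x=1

Step 1: enter scope (depth=1)
Step 2: declare c=49 at depth 1
Step 3: enter scope (depth=2)
Step 4: exit scope (depth=1)
Step 5: enter scope (depth=2)
Step 6: enter scope (depth=3)
Step 7: declare b=(read c)=49 at depth 3
Visible at query point: b=49 c=49

Answer: b=49 c=49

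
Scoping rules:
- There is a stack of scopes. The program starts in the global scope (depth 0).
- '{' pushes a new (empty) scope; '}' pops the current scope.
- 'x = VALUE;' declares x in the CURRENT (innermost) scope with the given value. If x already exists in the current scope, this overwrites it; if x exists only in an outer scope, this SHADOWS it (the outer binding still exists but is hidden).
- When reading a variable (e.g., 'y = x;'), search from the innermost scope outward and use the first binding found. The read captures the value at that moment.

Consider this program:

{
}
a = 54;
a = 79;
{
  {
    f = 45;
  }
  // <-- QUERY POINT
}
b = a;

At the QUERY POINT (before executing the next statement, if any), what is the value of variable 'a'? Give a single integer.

Step 1: enter scope (depth=1)
Step 2: exit scope (depth=0)
Step 3: declare a=54 at depth 0
Step 4: declare a=79 at depth 0
Step 5: enter scope (depth=1)
Step 6: enter scope (depth=2)
Step 7: declare f=45 at depth 2
Step 8: exit scope (depth=1)
Visible at query point: a=79

Answer: 79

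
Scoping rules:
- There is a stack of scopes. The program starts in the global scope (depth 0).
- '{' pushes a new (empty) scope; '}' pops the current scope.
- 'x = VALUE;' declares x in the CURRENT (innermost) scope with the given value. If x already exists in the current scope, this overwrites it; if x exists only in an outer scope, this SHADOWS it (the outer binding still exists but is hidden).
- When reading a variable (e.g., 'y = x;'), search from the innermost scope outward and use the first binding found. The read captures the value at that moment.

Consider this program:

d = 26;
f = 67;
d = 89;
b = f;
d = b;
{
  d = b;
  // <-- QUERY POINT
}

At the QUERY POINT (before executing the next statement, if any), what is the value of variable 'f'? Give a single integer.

Step 1: declare d=26 at depth 0
Step 2: declare f=67 at depth 0
Step 3: declare d=89 at depth 0
Step 4: declare b=(read f)=67 at depth 0
Step 5: declare d=(read b)=67 at depth 0
Step 6: enter scope (depth=1)
Step 7: declare d=(read b)=67 at depth 1
Visible at query point: b=67 d=67 f=67

Answer: 67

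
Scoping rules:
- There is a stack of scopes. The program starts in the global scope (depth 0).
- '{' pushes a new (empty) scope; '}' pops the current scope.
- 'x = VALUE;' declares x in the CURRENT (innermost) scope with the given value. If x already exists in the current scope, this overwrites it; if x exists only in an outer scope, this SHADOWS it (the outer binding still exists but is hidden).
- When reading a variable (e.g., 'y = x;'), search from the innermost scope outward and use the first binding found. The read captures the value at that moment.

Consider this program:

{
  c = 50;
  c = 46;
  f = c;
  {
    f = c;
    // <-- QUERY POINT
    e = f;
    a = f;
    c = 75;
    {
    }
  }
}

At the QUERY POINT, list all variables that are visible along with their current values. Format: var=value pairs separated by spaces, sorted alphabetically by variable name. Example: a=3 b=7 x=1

Step 1: enter scope (depth=1)
Step 2: declare c=50 at depth 1
Step 3: declare c=46 at depth 1
Step 4: declare f=(read c)=46 at depth 1
Step 5: enter scope (depth=2)
Step 6: declare f=(read c)=46 at depth 2
Visible at query point: c=46 f=46

Answer: c=46 f=46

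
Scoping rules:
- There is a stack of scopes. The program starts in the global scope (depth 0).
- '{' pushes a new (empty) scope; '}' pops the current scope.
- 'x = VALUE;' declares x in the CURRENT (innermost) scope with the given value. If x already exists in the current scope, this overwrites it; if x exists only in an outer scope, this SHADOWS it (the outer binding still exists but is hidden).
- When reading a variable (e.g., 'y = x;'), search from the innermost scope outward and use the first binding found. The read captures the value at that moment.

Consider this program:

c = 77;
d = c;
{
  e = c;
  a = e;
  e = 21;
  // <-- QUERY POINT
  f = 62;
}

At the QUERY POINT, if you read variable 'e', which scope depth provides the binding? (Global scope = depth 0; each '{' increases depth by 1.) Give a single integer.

Step 1: declare c=77 at depth 0
Step 2: declare d=(read c)=77 at depth 0
Step 3: enter scope (depth=1)
Step 4: declare e=(read c)=77 at depth 1
Step 5: declare a=(read e)=77 at depth 1
Step 6: declare e=21 at depth 1
Visible at query point: a=77 c=77 d=77 e=21

Answer: 1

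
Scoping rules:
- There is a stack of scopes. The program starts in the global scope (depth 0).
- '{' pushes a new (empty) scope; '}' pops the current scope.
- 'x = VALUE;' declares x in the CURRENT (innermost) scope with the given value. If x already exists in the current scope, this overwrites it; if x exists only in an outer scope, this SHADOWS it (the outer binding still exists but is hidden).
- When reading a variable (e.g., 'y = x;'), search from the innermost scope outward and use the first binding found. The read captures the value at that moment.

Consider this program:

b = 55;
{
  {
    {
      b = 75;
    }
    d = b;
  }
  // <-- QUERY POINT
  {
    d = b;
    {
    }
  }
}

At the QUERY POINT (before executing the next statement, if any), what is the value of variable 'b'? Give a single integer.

Step 1: declare b=55 at depth 0
Step 2: enter scope (depth=1)
Step 3: enter scope (depth=2)
Step 4: enter scope (depth=3)
Step 5: declare b=75 at depth 3
Step 6: exit scope (depth=2)
Step 7: declare d=(read b)=55 at depth 2
Step 8: exit scope (depth=1)
Visible at query point: b=55

Answer: 55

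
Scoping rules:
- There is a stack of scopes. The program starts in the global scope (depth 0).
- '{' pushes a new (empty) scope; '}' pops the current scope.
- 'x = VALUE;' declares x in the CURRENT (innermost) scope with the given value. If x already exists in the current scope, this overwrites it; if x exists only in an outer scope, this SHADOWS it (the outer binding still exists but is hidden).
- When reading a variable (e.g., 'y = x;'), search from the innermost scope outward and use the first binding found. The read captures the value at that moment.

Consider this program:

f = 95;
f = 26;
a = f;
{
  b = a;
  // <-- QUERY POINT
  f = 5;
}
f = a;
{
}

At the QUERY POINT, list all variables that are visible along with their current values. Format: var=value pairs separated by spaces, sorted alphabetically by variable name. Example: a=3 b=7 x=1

Step 1: declare f=95 at depth 0
Step 2: declare f=26 at depth 0
Step 3: declare a=(read f)=26 at depth 0
Step 4: enter scope (depth=1)
Step 5: declare b=(read a)=26 at depth 1
Visible at query point: a=26 b=26 f=26

Answer: a=26 b=26 f=26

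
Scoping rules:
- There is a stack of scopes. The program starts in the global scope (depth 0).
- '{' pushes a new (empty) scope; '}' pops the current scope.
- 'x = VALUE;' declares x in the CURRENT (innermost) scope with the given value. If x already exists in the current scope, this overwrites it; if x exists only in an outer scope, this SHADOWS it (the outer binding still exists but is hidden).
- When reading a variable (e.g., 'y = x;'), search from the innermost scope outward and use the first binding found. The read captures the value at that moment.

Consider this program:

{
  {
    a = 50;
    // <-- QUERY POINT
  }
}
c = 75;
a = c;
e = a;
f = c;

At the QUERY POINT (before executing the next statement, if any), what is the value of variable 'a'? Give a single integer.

Step 1: enter scope (depth=1)
Step 2: enter scope (depth=2)
Step 3: declare a=50 at depth 2
Visible at query point: a=50

Answer: 50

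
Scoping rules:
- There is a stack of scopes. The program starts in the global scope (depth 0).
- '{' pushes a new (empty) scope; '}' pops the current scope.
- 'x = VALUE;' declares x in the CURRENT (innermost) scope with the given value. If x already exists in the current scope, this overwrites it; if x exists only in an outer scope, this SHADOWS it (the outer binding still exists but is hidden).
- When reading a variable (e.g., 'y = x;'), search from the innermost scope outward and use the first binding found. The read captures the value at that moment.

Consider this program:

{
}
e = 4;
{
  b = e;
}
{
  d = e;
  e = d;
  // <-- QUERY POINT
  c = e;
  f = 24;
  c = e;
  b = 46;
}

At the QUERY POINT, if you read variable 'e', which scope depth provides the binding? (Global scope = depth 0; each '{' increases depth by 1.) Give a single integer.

Answer: 1

Derivation:
Step 1: enter scope (depth=1)
Step 2: exit scope (depth=0)
Step 3: declare e=4 at depth 0
Step 4: enter scope (depth=1)
Step 5: declare b=(read e)=4 at depth 1
Step 6: exit scope (depth=0)
Step 7: enter scope (depth=1)
Step 8: declare d=(read e)=4 at depth 1
Step 9: declare e=(read d)=4 at depth 1
Visible at query point: d=4 e=4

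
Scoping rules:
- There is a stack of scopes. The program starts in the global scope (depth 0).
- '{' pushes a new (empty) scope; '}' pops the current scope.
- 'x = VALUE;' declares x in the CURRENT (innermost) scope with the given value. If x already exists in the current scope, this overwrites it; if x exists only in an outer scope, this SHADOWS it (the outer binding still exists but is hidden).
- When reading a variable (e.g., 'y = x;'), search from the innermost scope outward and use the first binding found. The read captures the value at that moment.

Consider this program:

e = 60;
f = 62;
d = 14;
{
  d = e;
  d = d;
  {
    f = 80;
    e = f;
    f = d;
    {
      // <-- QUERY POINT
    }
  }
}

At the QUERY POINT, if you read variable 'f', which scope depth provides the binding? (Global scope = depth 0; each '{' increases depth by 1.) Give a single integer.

Step 1: declare e=60 at depth 0
Step 2: declare f=62 at depth 0
Step 3: declare d=14 at depth 0
Step 4: enter scope (depth=1)
Step 5: declare d=(read e)=60 at depth 1
Step 6: declare d=(read d)=60 at depth 1
Step 7: enter scope (depth=2)
Step 8: declare f=80 at depth 2
Step 9: declare e=(read f)=80 at depth 2
Step 10: declare f=(read d)=60 at depth 2
Step 11: enter scope (depth=3)
Visible at query point: d=60 e=80 f=60

Answer: 2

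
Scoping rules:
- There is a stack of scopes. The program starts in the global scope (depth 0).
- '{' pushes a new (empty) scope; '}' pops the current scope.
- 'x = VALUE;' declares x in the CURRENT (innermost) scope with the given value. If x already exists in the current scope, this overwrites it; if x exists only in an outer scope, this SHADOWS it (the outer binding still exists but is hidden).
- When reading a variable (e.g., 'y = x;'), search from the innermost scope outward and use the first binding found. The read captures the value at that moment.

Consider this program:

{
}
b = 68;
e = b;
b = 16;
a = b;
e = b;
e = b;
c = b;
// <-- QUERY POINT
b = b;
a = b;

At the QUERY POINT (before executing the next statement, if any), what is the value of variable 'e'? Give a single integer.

Step 1: enter scope (depth=1)
Step 2: exit scope (depth=0)
Step 3: declare b=68 at depth 0
Step 4: declare e=(read b)=68 at depth 0
Step 5: declare b=16 at depth 0
Step 6: declare a=(read b)=16 at depth 0
Step 7: declare e=(read b)=16 at depth 0
Step 8: declare e=(read b)=16 at depth 0
Step 9: declare c=(read b)=16 at depth 0
Visible at query point: a=16 b=16 c=16 e=16

Answer: 16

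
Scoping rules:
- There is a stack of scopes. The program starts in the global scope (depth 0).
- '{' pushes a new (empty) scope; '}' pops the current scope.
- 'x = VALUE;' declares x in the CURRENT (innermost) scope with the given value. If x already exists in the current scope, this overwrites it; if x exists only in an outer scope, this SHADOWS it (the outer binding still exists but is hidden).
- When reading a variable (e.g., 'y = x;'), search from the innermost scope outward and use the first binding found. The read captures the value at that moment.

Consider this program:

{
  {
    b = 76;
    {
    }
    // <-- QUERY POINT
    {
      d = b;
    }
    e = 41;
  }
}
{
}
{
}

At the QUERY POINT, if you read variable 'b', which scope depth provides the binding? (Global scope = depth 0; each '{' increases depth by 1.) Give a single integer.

Step 1: enter scope (depth=1)
Step 2: enter scope (depth=2)
Step 3: declare b=76 at depth 2
Step 4: enter scope (depth=3)
Step 5: exit scope (depth=2)
Visible at query point: b=76

Answer: 2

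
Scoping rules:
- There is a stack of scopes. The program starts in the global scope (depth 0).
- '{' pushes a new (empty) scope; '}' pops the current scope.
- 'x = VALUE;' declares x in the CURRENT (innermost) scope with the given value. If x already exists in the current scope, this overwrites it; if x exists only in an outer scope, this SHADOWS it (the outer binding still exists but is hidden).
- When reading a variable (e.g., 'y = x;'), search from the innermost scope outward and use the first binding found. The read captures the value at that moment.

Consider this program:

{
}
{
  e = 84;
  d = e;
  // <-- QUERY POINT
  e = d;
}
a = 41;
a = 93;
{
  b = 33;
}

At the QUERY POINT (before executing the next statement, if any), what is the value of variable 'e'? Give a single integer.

Step 1: enter scope (depth=1)
Step 2: exit scope (depth=0)
Step 3: enter scope (depth=1)
Step 4: declare e=84 at depth 1
Step 5: declare d=(read e)=84 at depth 1
Visible at query point: d=84 e=84

Answer: 84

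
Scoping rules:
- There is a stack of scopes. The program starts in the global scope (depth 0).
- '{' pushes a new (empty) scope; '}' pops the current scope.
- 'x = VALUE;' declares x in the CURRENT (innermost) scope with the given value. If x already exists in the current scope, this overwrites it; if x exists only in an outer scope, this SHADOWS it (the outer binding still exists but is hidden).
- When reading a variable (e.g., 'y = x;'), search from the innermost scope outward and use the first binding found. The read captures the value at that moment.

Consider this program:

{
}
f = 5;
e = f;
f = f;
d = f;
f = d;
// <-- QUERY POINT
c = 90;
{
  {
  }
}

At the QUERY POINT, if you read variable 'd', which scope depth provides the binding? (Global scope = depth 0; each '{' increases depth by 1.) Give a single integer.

Answer: 0

Derivation:
Step 1: enter scope (depth=1)
Step 2: exit scope (depth=0)
Step 3: declare f=5 at depth 0
Step 4: declare e=(read f)=5 at depth 0
Step 5: declare f=(read f)=5 at depth 0
Step 6: declare d=(read f)=5 at depth 0
Step 7: declare f=(read d)=5 at depth 0
Visible at query point: d=5 e=5 f=5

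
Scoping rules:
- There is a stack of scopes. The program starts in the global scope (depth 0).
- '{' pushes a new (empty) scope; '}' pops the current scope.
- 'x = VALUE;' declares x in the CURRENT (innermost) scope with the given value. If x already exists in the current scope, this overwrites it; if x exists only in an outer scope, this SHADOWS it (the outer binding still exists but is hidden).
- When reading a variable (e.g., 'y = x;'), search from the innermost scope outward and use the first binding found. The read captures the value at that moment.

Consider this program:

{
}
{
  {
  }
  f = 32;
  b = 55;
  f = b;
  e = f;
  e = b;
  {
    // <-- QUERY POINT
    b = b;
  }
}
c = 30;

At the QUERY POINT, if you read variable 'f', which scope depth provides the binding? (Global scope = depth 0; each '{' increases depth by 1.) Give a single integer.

Answer: 1

Derivation:
Step 1: enter scope (depth=1)
Step 2: exit scope (depth=0)
Step 3: enter scope (depth=1)
Step 4: enter scope (depth=2)
Step 5: exit scope (depth=1)
Step 6: declare f=32 at depth 1
Step 7: declare b=55 at depth 1
Step 8: declare f=(read b)=55 at depth 1
Step 9: declare e=(read f)=55 at depth 1
Step 10: declare e=(read b)=55 at depth 1
Step 11: enter scope (depth=2)
Visible at query point: b=55 e=55 f=55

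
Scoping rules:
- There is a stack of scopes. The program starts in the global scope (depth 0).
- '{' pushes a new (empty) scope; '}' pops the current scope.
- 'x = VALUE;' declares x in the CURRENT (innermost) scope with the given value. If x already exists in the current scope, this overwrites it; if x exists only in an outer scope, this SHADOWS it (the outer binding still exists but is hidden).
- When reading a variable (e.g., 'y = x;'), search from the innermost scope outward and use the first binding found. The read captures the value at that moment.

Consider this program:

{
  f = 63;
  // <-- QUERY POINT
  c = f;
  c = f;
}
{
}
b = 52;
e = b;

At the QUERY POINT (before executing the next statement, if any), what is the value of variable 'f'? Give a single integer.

Step 1: enter scope (depth=1)
Step 2: declare f=63 at depth 1
Visible at query point: f=63

Answer: 63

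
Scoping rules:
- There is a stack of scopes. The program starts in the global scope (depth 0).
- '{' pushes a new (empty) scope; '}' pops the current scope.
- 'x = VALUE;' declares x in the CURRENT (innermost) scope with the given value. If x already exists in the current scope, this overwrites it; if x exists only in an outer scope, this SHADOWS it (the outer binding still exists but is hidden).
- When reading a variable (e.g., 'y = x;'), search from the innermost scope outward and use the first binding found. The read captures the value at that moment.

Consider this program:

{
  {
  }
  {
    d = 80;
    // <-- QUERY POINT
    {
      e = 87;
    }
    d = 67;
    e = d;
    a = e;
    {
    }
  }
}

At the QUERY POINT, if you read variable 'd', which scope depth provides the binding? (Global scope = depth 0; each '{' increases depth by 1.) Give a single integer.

Step 1: enter scope (depth=1)
Step 2: enter scope (depth=2)
Step 3: exit scope (depth=1)
Step 4: enter scope (depth=2)
Step 5: declare d=80 at depth 2
Visible at query point: d=80

Answer: 2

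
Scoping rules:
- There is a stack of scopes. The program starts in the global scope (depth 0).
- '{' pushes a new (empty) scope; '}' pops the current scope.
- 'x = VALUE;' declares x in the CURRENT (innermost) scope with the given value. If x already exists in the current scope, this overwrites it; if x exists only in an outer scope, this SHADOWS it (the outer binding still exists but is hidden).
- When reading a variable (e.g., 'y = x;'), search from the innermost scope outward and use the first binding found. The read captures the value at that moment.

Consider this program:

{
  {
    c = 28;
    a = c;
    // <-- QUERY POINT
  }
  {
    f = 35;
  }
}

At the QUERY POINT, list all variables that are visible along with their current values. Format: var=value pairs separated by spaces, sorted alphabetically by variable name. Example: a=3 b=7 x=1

Step 1: enter scope (depth=1)
Step 2: enter scope (depth=2)
Step 3: declare c=28 at depth 2
Step 4: declare a=(read c)=28 at depth 2
Visible at query point: a=28 c=28

Answer: a=28 c=28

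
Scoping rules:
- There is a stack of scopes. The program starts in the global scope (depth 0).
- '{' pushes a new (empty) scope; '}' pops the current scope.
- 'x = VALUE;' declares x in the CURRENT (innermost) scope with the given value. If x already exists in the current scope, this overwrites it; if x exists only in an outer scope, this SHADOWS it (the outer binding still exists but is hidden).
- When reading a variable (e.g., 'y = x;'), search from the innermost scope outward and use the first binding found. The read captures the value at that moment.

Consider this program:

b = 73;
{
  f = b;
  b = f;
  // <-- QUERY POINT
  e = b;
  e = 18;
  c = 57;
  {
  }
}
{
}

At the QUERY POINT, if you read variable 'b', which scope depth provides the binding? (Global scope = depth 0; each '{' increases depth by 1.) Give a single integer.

Step 1: declare b=73 at depth 0
Step 2: enter scope (depth=1)
Step 3: declare f=(read b)=73 at depth 1
Step 4: declare b=(read f)=73 at depth 1
Visible at query point: b=73 f=73

Answer: 1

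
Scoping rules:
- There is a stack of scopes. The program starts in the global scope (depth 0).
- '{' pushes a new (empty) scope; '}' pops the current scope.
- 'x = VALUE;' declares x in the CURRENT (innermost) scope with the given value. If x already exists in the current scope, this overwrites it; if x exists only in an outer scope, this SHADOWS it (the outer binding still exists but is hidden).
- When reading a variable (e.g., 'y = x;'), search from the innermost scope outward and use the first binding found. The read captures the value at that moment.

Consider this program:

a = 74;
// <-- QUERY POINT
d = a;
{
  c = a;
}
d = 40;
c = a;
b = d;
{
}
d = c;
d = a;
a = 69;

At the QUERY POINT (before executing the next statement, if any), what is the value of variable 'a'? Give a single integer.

Step 1: declare a=74 at depth 0
Visible at query point: a=74

Answer: 74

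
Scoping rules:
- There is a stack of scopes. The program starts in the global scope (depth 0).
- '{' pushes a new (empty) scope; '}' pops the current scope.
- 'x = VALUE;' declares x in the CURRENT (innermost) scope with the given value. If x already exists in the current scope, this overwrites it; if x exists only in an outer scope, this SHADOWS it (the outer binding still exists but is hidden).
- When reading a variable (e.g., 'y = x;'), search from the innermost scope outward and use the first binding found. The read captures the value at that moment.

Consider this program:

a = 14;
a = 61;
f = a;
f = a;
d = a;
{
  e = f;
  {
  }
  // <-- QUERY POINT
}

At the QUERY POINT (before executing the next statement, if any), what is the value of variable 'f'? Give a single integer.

Step 1: declare a=14 at depth 0
Step 2: declare a=61 at depth 0
Step 3: declare f=(read a)=61 at depth 0
Step 4: declare f=(read a)=61 at depth 0
Step 5: declare d=(read a)=61 at depth 0
Step 6: enter scope (depth=1)
Step 7: declare e=(read f)=61 at depth 1
Step 8: enter scope (depth=2)
Step 9: exit scope (depth=1)
Visible at query point: a=61 d=61 e=61 f=61

Answer: 61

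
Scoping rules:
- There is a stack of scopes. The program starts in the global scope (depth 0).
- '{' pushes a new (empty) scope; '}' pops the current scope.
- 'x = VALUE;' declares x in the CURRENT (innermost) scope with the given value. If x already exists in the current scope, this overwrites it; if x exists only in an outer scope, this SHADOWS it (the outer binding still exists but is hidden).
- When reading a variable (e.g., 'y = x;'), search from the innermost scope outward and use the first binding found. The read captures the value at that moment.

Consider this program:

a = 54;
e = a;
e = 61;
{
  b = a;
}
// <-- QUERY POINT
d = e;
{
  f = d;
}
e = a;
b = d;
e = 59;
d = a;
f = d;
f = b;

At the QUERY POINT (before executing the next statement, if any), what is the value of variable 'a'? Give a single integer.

Step 1: declare a=54 at depth 0
Step 2: declare e=(read a)=54 at depth 0
Step 3: declare e=61 at depth 0
Step 4: enter scope (depth=1)
Step 5: declare b=(read a)=54 at depth 1
Step 6: exit scope (depth=0)
Visible at query point: a=54 e=61

Answer: 54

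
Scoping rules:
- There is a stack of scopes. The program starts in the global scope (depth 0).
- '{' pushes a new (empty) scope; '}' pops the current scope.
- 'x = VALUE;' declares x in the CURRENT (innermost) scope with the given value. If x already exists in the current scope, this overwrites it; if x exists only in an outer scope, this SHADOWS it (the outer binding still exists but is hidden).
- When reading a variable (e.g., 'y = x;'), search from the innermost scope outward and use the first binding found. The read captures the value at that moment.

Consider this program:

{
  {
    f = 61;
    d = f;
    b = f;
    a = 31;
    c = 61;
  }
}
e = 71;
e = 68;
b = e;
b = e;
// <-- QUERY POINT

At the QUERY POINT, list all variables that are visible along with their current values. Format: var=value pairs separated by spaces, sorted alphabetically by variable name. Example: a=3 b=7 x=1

Step 1: enter scope (depth=1)
Step 2: enter scope (depth=2)
Step 3: declare f=61 at depth 2
Step 4: declare d=(read f)=61 at depth 2
Step 5: declare b=(read f)=61 at depth 2
Step 6: declare a=31 at depth 2
Step 7: declare c=61 at depth 2
Step 8: exit scope (depth=1)
Step 9: exit scope (depth=0)
Step 10: declare e=71 at depth 0
Step 11: declare e=68 at depth 0
Step 12: declare b=(read e)=68 at depth 0
Step 13: declare b=(read e)=68 at depth 0
Visible at query point: b=68 e=68

Answer: b=68 e=68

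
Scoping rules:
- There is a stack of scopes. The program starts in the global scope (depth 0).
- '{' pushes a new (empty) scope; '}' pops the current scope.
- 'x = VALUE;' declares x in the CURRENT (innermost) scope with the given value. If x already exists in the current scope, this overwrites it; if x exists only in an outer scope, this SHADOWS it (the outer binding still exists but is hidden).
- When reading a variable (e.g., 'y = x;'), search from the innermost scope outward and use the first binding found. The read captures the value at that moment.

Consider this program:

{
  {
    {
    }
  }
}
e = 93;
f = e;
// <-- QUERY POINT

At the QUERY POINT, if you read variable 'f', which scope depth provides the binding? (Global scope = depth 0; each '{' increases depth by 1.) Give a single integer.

Step 1: enter scope (depth=1)
Step 2: enter scope (depth=2)
Step 3: enter scope (depth=3)
Step 4: exit scope (depth=2)
Step 5: exit scope (depth=1)
Step 6: exit scope (depth=0)
Step 7: declare e=93 at depth 0
Step 8: declare f=(read e)=93 at depth 0
Visible at query point: e=93 f=93

Answer: 0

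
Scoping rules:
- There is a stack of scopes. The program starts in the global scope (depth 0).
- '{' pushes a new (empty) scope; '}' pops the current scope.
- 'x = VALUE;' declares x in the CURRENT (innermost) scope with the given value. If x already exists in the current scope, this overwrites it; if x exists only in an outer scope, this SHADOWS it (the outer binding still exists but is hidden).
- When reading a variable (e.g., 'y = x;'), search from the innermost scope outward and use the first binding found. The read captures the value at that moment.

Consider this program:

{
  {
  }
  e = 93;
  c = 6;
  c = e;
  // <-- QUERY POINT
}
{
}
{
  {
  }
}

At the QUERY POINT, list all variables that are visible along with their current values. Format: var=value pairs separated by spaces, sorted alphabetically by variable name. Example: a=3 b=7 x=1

Step 1: enter scope (depth=1)
Step 2: enter scope (depth=2)
Step 3: exit scope (depth=1)
Step 4: declare e=93 at depth 1
Step 5: declare c=6 at depth 1
Step 6: declare c=(read e)=93 at depth 1
Visible at query point: c=93 e=93

Answer: c=93 e=93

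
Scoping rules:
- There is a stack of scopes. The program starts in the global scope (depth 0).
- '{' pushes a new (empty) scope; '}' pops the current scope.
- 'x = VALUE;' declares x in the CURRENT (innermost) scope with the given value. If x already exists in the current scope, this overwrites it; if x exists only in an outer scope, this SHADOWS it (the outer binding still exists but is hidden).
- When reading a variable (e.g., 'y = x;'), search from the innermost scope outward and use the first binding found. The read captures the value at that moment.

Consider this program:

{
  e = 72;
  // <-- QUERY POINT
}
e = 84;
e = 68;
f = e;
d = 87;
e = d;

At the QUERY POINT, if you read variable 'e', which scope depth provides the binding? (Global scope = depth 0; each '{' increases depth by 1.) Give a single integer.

Answer: 1

Derivation:
Step 1: enter scope (depth=1)
Step 2: declare e=72 at depth 1
Visible at query point: e=72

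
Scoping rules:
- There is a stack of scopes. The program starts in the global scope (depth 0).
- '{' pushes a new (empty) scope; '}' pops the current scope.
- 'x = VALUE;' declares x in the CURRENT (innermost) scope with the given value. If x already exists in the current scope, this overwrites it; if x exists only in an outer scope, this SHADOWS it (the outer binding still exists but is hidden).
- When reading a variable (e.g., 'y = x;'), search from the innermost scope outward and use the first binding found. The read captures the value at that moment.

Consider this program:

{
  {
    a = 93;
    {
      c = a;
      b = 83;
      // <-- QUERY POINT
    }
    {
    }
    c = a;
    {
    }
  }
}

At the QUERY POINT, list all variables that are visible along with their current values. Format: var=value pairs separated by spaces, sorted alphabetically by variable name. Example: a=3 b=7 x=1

Answer: a=93 b=83 c=93

Derivation:
Step 1: enter scope (depth=1)
Step 2: enter scope (depth=2)
Step 3: declare a=93 at depth 2
Step 4: enter scope (depth=3)
Step 5: declare c=(read a)=93 at depth 3
Step 6: declare b=83 at depth 3
Visible at query point: a=93 b=83 c=93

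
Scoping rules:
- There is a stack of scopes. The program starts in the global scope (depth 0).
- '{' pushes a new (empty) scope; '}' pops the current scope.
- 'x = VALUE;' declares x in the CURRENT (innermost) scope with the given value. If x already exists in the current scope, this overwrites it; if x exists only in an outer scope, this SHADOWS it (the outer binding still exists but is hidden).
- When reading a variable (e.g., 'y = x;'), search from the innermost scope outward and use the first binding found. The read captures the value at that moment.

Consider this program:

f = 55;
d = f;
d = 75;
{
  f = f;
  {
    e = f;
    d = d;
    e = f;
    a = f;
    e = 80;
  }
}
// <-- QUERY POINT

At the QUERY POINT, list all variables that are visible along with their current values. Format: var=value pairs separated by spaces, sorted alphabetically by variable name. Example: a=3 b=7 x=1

Step 1: declare f=55 at depth 0
Step 2: declare d=(read f)=55 at depth 0
Step 3: declare d=75 at depth 0
Step 4: enter scope (depth=1)
Step 5: declare f=(read f)=55 at depth 1
Step 6: enter scope (depth=2)
Step 7: declare e=(read f)=55 at depth 2
Step 8: declare d=(read d)=75 at depth 2
Step 9: declare e=(read f)=55 at depth 2
Step 10: declare a=(read f)=55 at depth 2
Step 11: declare e=80 at depth 2
Step 12: exit scope (depth=1)
Step 13: exit scope (depth=0)
Visible at query point: d=75 f=55

Answer: d=75 f=55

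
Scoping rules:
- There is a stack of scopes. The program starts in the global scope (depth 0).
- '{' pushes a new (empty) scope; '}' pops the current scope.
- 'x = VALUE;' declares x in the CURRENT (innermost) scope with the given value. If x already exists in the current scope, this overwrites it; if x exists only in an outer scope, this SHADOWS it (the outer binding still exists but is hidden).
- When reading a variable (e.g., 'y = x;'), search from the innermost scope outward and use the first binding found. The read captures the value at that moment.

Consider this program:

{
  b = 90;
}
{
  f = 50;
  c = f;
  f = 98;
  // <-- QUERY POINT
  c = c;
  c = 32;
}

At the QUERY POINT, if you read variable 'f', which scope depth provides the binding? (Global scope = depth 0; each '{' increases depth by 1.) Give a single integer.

Answer: 1

Derivation:
Step 1: enter scope (depth=1)
Step 2: declare b=90 at depth 1
Step 3: exit scope (depth=0)
Step 4: enter scope (depth=1)
Step 5: declare f=50 at depth 1
Step 6: declare c=(read f)=50 at depth 1
Step 7: declare f=98 at depth 1
Visible at query point: c=50 f=98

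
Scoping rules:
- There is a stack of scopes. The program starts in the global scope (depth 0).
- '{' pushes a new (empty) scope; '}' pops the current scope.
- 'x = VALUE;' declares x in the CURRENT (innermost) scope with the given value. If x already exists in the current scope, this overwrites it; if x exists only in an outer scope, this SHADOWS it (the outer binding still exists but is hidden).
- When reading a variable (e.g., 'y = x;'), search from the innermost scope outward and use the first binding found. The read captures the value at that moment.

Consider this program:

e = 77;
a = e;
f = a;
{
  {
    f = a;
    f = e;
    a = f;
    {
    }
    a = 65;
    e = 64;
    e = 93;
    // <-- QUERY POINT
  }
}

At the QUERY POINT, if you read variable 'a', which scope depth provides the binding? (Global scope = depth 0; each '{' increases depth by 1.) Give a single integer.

Answer: 2

Derivation:
Step 1: declare e=77 at depth 0
Step 2: declare a=(read e)=77 at depth 0
Step 3: declare f=(read a)=77 at depth 0
Step 4: enter scope (depth=1)
Step 5: enter scope (depth=2)
Step 6: declare f=(read a)=77 at depth 2
Step 7: declare f=(read e)=77 at depth 2
Step 8: declare a=(read f)=77 at depth 2
Step 9: enter scope (depth=3)
Step 10: exit scope (depth=2)
Step 11: declare a=65 at depth 2
Step 12: declare e=64 at depth 2
Step 13: declare e=93 at depth 2
Visible at query point: a=65 e=93 f=77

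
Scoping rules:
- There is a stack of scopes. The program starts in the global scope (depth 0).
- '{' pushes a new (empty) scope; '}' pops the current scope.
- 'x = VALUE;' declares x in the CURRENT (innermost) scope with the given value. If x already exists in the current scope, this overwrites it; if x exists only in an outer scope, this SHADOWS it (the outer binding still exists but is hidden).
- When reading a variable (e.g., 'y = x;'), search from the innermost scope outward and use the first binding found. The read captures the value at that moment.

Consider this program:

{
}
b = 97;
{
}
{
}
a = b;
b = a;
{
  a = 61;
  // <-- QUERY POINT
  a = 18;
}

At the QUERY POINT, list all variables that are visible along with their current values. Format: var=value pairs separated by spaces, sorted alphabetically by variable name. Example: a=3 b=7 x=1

Answer: a=61 b=97

Derivation:
Step 1: enter scope (depth=1)
Step 2: exit scope (depth=0)
Step 3: declare b=97 at depth 0
Step 4: enter scope (depth=1)
Step 5: exit scope (depth=0)
Step 6: enter scope (depth=1)
Step 7: exit scope (depth=0)
Step 8: declare a=(read b)=97 at depth 0
Step 9: declare b=(read a)=97 at depth 0
Step 10: enter scope (depth=1)
Step 11: declare a=61 at depth 1
Visible at query point: a=61 b=97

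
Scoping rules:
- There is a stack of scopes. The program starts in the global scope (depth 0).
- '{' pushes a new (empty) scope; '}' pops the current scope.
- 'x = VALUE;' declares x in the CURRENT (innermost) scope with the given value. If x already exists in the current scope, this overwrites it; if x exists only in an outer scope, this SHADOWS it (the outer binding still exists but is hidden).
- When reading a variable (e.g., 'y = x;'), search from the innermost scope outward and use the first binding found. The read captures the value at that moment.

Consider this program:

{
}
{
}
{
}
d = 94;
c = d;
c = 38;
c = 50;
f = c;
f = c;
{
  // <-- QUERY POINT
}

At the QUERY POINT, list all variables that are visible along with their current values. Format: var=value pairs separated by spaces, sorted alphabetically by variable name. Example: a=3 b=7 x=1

Answer: c=50 d=94 f=50

Derivation:
Step 1: enter scope (depth=1)
Step 2: exit scope (depth=0)
Step 3: enter scope (depth=1)
Step 4: exit scope (depth=0)
Step 5: enter scope (depth=1)
Step 6: exit scope (depth=0)
Step 7: declare d=94 at depth 0
Step 8: declare c=(read d)=94 at depth 0
Step 9: declare c=38 at depth 0
Step 10: declare c=50 at depth 0
Step 11: declare f=(read c)=50 at depth 0
Step 12: declare f=(read c)=50 at depth 0
Step 13: enter scope (depth=1)
Visible at query point: c=50 d=94 f=50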